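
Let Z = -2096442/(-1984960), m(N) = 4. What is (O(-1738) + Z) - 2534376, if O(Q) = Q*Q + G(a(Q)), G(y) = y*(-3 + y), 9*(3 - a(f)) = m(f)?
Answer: 39091506033581/80390880 ≈ 4.8627e+5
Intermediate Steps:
a(f) = 23/9 (a(f) = 3 - ⅑*4 = 3 - 4/9 = 23/9)
Z = 1048221/992480 (Z = -2096442*(-1/1984960) = 1048221/992480 ≈ 1.0562)
O(Q) = -92/81 + Q² (O(Q) = Q*Q + 23*(-3 + 23/9)/9 = Q² + (23/9)*(-4/9) = Q² - 92/81 = -92/81 + Q²)
(O(-1738) + Z) - 2534376 = ((-92/81 + (-1738)²) + 1048221/992480) - 2534376 = ((-92/81 + 3020644) + 1048221/992480) - 2534376 = (244672072/81 + 1048221/992480) - 2534376 = 242832222924461/80390880 - 2534376 = 39091506033581/80390880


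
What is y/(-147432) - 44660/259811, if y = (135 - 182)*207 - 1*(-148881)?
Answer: -61404502/55035137 ≈ -1.1157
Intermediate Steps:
y = 139152 (y = -47*207 + 148881 = -9729 + 148881 = 139152)
y/(-147432) - 44660/259811 = 139152/(-147432) - 44660/259811 = 139152*(-1/147432) - 44660*1/259811 = -5798/6143 - 1540/8959 = -61404502/55035137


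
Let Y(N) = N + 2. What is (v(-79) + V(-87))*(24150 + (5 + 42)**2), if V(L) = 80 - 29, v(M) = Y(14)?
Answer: 1766053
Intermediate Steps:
Y(N) = 2 + N
v(M) = 16 (v(M) = 2 + 14 = 16)
V(L) = 51
(v(-79) + V(-87))*(24150 + (5 + 42)**2) = (16 + 51)*(24150 + (5 + 42)**2) = 67*(24150 + 47**2) = 67*(24150 + 2209) = 67*26359 = 1766053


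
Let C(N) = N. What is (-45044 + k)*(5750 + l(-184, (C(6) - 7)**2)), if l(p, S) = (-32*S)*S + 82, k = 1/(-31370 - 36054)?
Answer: -2201858826325/8428 ≈ -2.6126e+8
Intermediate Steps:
k = -1/67424 (k = 1/(-67424) = -1/67424 ≈ -1.4832e-5)
l(p, S) = 82 - 32*S**2 (l(p, S) = -32*S**2 + 82 = 82 - 32*S**2)
(-45044 + k)*(5750 + l(-184, (C(6) - 7)**2)) = (-45044 - 1/67424)*(5750 + (82 - 32*(6 - 7)**4)) = -3037046657*(5750 + (82 - 32*((-1)**2)**2))/67424 = -3037046657*(5750 + (82 - 32*1**2))/67424 = -3037046657*(5750 + (82 - 32*1))/67424 = -3037046657*(5750 + (82 - 32))/67424 = -3037046657*(5750 + 50)/67424 = -3037046657/67424*5800 = -2201858826325/8428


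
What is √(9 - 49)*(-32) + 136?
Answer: 136 - 64*I*√10 ≈ 136.0 - 202.39*I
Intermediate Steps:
√(9 - 49)*(-32) + 136 = √(-40)*(-32) + 136 = (2*I*√10)*(-32) + 136 = -64*I*√10 + 136 = 136 - 64*I*√10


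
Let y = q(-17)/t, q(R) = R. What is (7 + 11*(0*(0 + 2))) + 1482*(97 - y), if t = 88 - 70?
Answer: 435482/3 ≈ 1.4516e+5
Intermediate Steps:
t = 18
y = -17/18 ≈ -0.94444
(7 + 11*(0*(0 + 2))) + 1482*(97 - y) = (7 + 11*(0*(0 + 2))) + 1482*(97 - 1*(-17/18)) = (7 + 11*(0*2)) + 1482*(97 + 17/18) = (7 + 11*0) + 1482*(1763/18) = (7 + 0) + 435461/3 = 7 + 435461/3 = 435482/3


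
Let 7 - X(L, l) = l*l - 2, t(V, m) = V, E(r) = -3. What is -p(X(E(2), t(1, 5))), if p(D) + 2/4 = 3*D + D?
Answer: -63/2 ≈ -31.500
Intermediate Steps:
X(L, l) = 9 - l² (X(L, l) = 7 - (l*l - 2) = 7 - (l² - 2) = 7 - (-2 + l²) = 7 + (2 - l²) = 9 - l²)
p(D) = -½ + 4*D (p(D) = -½ + (3*D + D) = -½ + 4*D)
-p(X(E(2), t(1, 5))) = -(-½ + 4*(9 - 1*1²)) = -(-½ + 4*(9 - 1*1)) = -(-½ + 4*(9 - 1)) = -(-½ + 4*8) = -(-½ + 32) = -1*63/2 = -63/2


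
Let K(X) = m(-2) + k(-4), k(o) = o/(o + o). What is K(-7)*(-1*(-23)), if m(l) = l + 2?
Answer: 23/2 ≈ 11.500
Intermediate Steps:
k(o) = ½ (k(o) = o/((2*o)) = (1/(2*o))*o = ½)
m(l) = 2 + l
K(X) = ½ (K(X) = (2 - 2) + ½ = 0 + ½ = ½)
K(-7)*(-1*(-23)) = (-1*(-23))/2 = (½)*23 = 23/2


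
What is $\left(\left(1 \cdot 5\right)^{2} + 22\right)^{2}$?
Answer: $2209$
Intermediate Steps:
$\left(\left(1 \cdot 5\right)^{2} + 22\right)^{2} = \left(5^{2} + 22\right)^{2} = \left(25 + 22\right)^{2} = 47^{2} = 2209$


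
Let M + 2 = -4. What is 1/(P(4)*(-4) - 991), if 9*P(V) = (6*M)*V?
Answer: -1/927 ≈ -0.0010787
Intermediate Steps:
M = -6 (M = -2 - 4 = -6)
P(V) = -4*V (P(V) = ((6*(-6))*V)/9 = (-36*V)/9 = -4*V)
1/(P(4)*(-4) - 991) = 1/(-4*4*(-4) - 991) = 1/(-16*(-4) - 991) = 1/(64 - 991) = 1/(-927) = -1/927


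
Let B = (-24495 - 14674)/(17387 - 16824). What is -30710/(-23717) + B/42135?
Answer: 19664156821/15205805205 ≈ 1.2932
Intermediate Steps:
B = -39169/563 ≈ -69.572
-30710/(-23717) + B/42135 = -30710/(-23717) - 39169/563/42135 = -30710*(-1/23717) - 39169/563*1/42135 = 830/641 - 39169/23722005 = 19664156821/15205805205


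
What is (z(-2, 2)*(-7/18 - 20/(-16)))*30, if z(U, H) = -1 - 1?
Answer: -155/3 ≈ -51.667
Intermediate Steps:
z(U, H) = -2
(z(-2, 2)*(-7/18 - 20/(-16)))*30 = -2*(-7/18 - 20/(-16))*30 = -2*(-7*1/18 - 20*(-1/16))*30 = -2*(-7/18 + 5/4)*30 = -2*31/36*30 = -31/18*30 = -155/3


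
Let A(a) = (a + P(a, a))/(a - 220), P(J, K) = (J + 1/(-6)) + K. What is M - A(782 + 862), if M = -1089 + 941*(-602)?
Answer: -4849356215/8544 ≈ -5.6757e+5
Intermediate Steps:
M = -567571 (M = -1089 - 566482 = -567571)
P(J, K) = -⅙ + J + K (P(J, K) = (J - ⅙) + K = (-⅙ + J) + K = -⅙ + J + K)
A(a) = (-⅙ + 3*a)/(-220 + a) (A(a) = (a + (-⅙ + a + a))/(a - 220) = (a + (-⅙ + 2*a))/(-220 + a) = (-⅙ + 3*a)/(-220 + a))
M - A(782 + 862) = -567571 - (-1 + 18*(782 + 862))/(6*(-220 + (782 + 862))) = -567571 - (-1 + 18*1644)/(6*(-220 + 1644)) = -567571 - (-1 + 29592)/(6*1424) = -567571 - 29591/(6*1424) = -567571 - 1*29591/8544 = -567571 - 29591/8544 = -4849356215/8544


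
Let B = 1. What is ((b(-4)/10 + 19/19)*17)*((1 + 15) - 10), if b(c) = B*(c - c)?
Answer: 102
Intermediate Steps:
b(c) = 0 (b(c) = 1*(c - c) = 1*0 = 0)
((b(-4)/10 + 19/19)*17)*((1 + 15) - 10) = ((0/10 + 19/19)*17)*((1 + 15) - 10) = ((0*(1/10) + 19*(1/19))*17)*(16 - 10) = ((0 + 1)*17)*6 = (1*17)*6 = 17*6 = 102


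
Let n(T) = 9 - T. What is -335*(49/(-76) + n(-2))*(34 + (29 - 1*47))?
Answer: -1054580/19 ≈ -55504.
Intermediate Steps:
-335*(49/(-76) + n(-2))*(34 + (29 - 1*47)) = -335*(49/(-76) + (9 - 1*(-2)))*(34 + (29 - 1*47)) = -335*(49*(-1/76) + (9 + 2))*(34 + (29 - 47)) = -335*(-49/76 + 11)*(34 - 18) = -263645*16/76 = -335*3148/19 = -1054580/19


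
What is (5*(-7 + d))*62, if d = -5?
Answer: -3720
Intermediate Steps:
(5*(-7 + d))*62 = (5*(-7 - 5))*62 = (5*(-12))*62 = -60*62 = -3720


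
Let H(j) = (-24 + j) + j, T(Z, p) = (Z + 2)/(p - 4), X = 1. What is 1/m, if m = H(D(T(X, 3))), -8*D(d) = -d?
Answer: -4/99 ≈ -0.040404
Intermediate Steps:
T(Z, p) = (2 + Z)/(-4 + p)
D(d) = d/8 (D(d) = -(-1)*d/8 = d/8)
H(j) = -24 + 2*j
m = -99/4 (m = -24 + 2*(((2 + 1)/(-4 + 3))/8) = -24 + 2*((3/(-1))/8) = -24 + 2*((-1*3)/8) = -24 + 2*((1/8)*(-3)) = -24 + 2*(-3/8) = -24 - 3/4 = -99/4 ≈ -24.750)
1/m = 1/(-99/4) = -4/99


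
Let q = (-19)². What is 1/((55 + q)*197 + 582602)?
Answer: 1/664554 ≈ 1.5048e-6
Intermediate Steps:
q = 361
1/((55 + q)*197 + 582602) = 1/((55 + 361)*197 + 582602) = 1/(416*197 + 582602) = 1/(81952 + 582602) = 1/664554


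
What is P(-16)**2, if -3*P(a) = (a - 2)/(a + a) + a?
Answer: 61009/2304 ≈ 26.480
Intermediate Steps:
P(a) = -a/3 - (-2 + a)/(6*a) (P(a) = -((a - 2)/(a + a) + a)/3 = -((-2 + a)/((2*a)) + a)/3 = -((-2 + a)*(1/(2*a)) + a)/3 = -((-2 + a)/(2*a) + a)/3 = -(a + (-2 + a)/(2*a))/3 = -a/3 - (-2 + a)/(6*a))
P(-16)**2 = ((1/6)*(2 - 1*(-16) - 2*(-16)**2)/(-16))**2 = ((1/6)*(-1/16)*(2 + 16 - 2*256))**2 = ((1/6)*(-1/16)*(2 + 16 - 512))**2 = ((1/6)*(-1/16)*(-494))**2 = (247/48)**2 = 61009/2304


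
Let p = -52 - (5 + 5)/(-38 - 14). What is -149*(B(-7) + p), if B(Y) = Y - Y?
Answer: 200703/26 ≈ 7719.3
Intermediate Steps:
p = -1347/26 (p = -52 - 10/(-52) = -52 - 10*(-1)/52 = -52 - 1*(-5/26) = -52 + 5/26 = -1347/26 ≈ -51.808)
B(Y) = 0
-149*(B(-7) + p) = -149*(0 - 1347/26) = -149*(-1347/26) = 200703/26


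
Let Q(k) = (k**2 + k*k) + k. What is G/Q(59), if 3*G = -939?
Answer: -313/7021 ≈ -0.044581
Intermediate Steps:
G = -313 (G = (1/3)*(-939) = -313)
Q(k) = k + 2*k**2 (Q(k) = (k**2 + k**2) + k = 2*k**2 + k = k + 2*k**2)
G/Q(59) = -313*1/(59*(1 + 2*59)) = -313*1/(59*(1 + 118)) = -313/(59*119) = -313/7021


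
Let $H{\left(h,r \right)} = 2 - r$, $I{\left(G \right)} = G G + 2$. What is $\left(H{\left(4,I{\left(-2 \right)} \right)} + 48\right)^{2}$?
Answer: $1936$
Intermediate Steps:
$I{\left(G \right)} = 2 + G^{2}$ ($I{\left(G \right)} = G^{2} + 2 = 2 + G^{2}$)
$\left(H{\left(4,I{\left(-2 \right)} \right)} + 48\right)^{2} = \left(\left(2 - \left(2 + \left(-2\right)^{2}\right)\right) + 48\right)^{2} = \left(\left(2 - \left(2 + 4\right)\right) + 48\right)^{2} = \left(\left(2 - 6\right) + 48\right)^{2} = \left(-4 + 48\right)^{2} = 44^{2} = 1936$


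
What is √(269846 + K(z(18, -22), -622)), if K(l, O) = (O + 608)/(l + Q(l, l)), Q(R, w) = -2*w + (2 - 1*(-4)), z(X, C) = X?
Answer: √9714498/6 ≈ 519.47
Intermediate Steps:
Q(R, w) = 6 - 2*w (Q(R, w) = -2*w + (2 + 4) = -2*w + 6 = 6 - 2*w)
K(l, O) = (608 + O)/(6 - l) (K(l, O) = (O + 608)/(l + (6 - 2*l)) = (608 + O)/(6 - l))
√(269846 + K(z(18, -22), -622)) = √(269846 + (608 - 622)/(6 - 1*18)) = √(269846 - 14/(6 - 18)) = √(269846 - 14/(-12)) = √(269846 - 1/12*(-14)) = √(269846 + 7/6) = √(1619083/6) = √9714498/6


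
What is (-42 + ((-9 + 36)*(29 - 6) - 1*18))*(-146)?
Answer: -81906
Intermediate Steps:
(-42 + ((-9 + 36)*(29 - 6) - 1*18))*(-146) = (-42 + (27*23 - 18))*(-146) = (-42 + (621 - 18))*(-146) = (-42 + 603)*(-146) = 561*(-146) = -81906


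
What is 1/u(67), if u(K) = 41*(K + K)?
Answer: 1/5494 ≈ 0.00018202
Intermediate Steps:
u(K) = 82*K (u(K) = 41*(2*K) = 82*K)
1/u(67) = 1/(82*67) = 1/5494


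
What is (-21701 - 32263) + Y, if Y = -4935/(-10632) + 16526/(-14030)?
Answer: -1341625382637/24861160 ≈ -53965.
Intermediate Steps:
Y = -17744397/24861160 (Y = -4935*(-1/10632) + 16526*(-1/14030) = 1645/3544 - 8263/7015 = -17744397/24861160 ≈ -0.71374)
(-21701 - 32263) + Y = (-21701 - 32263) - 17744397/24861160 = -53964 - 17744397/24861160 = -1341625382637/24861160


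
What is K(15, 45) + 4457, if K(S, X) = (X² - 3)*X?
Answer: 95447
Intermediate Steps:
K(S, X) = X*(-3 + X²) (K(S, X) = (-3 + X²)*X = X*(-3 + X²))
K(15, 45) + 4457 = 45*(-3 + 45²) + 4457 = 45*(-3 + 2025) + 4457 = 45*2022 + 4457 = 90990 + 4457 = 95447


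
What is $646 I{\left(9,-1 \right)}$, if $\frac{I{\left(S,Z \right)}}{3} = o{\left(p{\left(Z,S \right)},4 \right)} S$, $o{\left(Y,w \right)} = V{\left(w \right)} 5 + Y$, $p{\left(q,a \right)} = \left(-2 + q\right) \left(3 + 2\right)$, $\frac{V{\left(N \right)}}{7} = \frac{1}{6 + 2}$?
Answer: $- \frac{741285}{4} \approx -1.8532 \cdot 10^{5}$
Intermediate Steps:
$V{\left(N \right)} = \frac{7}{8}$ ($V{\left(N \right)} = \frac{7}{6 + 2} = \frac{7}{8}$)
$p{\left(q,a \right)} = -10 + 5 q$ ($p{\left(q,a \right)} = \left(-2 + q\right) 5 = -10 + 5 q$)
$o{\left(Y,w \right)} = \frac{35}{8} + Y$ ($o{\left(Y,w \right)} = \frac{7}{8} \cdot 5 + Y = \frac{35}{8} + Y$)
$I{\left(S,Z \right)} = 3 S \left(- \frac{45}{8} + 5 Z\right)$ ($I{\left(S,Z \right)} = 3 \left(\frac{35}{8} + \left(-10 + 5 Z\right)\right) S = 3 \left(- \frac{45}{8} + 5 Z\right) S = 3 S \left(- \frac{45}{8} + 5 Z\right)$)
$646 I{\left(9,-1 \right)} = 646 \cdot \frac{15}{8} \cdot 9 \left(-9 + 8 \left(-1\right)\right) = 646 \cdot \frac{15}{8} \cdot 9 \left(-9 - 8\right) = 646 \cdot \frac{15}{8} \cdot 9 \left(-17\right) = 646 \left(- \frac{2295}{8}\right) = - \frac{741285}{4}$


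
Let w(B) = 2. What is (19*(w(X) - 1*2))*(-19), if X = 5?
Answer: 0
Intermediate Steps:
(19*(w(X) - 1*2))*(-19) = (19*(2 - 1*2))*(-19) = (19*(2 - 2))*(-19) = (19*0)*(-19) = 0*(-19) = 0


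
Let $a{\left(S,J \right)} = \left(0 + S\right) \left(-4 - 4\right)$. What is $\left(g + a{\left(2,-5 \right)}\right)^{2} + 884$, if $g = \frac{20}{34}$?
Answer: $\frac{324120}{289} \approx 1121.5$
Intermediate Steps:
$g = \frac{10}{17}$ ($g = 20 \cdot \frac{1}{34} = \frac{10}{17} \approx 0.58823$)
$a{\left(S,J \right)} = - 8 S$ ($a{\left(S,J \right)} = S \left(-8\right) = - 8 S$)
$\left(g + a{\left(2,-5 \right)}\right)^{2} + 884 = \left(\frac{10}{17} - 16\right)^{2} + 884 = \left(- \frac{262}{17}\right)^{2} + 884 = \frac{68644}{289} + 884 = \frac{324120}{289}$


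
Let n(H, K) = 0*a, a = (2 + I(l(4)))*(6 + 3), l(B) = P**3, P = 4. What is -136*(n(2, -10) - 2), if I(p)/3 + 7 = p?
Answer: 272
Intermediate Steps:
l(B) = 64 (l(B) = 4**3 = 64)
I(p) = -21 + 3*p
a = 1557 (a = (2 + (-21 + 3*64))*(6 + 3) = (2 + (-21 + 192))*9 = (2 + 171)*9 = 173*9 = 1557)
n(H, K) = 0 (n(H, K) = 0*1557 = 0)
-136*(n(2, -10) - 2) = -136*(0 - 2) = -136*(-2) = 272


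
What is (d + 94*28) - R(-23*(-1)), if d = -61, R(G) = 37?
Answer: 2534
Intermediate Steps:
(d + 94*28) - R(-23*(-1)) = (-61 + 94*28) - 1*37 = (-61 + 2632) - 37 = 2571 - 37 = 2534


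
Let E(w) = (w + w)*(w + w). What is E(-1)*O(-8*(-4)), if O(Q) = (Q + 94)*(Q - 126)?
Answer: -47376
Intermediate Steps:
E(w) = 4*w² (E(w) = (2*w)*(2*w) = 4*w²)
O(Q) = (-126 + Q)*(94 + Q) (O(Q) = (94 + Q)*(-126 + Q) = (-126 + Q)*(94 + Q))
E(-1)*O(-8*(-4)) = (4*(-1)²)*(-11844 + (-8*(-4))² - (-256)*(-4)) = (4*1)*(-11844 + 32² - 32*32) = 4*(-11844 + 1024 - 1024) = 4*(-11844) = -47376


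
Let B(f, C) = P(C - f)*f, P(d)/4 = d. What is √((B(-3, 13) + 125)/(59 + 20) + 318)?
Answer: √1979345/79 ≈ 17.809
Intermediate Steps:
P(d) = 4*d
B(f, C) = f*(-4*f + 4*C) (B(f, C) = (4*(C - f))*f = (-4*f + 4*C)*f = f*(-4*f + 4*C))
√((B(-3, 13) + 125)/(59 + 20) + 318) = √((4*(-3)*(13 - 1*(-3)) + 125)/(59 + 20) + 318) = √((4*(-3)*(13 + 3) + 125)/79 + 318) = √((4*(-3)*16 + 125)*(1/79) + 318) = √((-192 + 125)*(1/79) + 318) = √(-67*1/79 + 318) = √(-67/79 + 318) = √(25055/79) = √1979345/79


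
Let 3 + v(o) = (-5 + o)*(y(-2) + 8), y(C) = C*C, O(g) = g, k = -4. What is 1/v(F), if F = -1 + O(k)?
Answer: -1/123 ≈ -0.0081301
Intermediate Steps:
y(C) = C²
F = -5 (F = -1 - 4 = -5)
v(o) = -63 + 12*o (v(o) = -3 + (-5 + o)*((-2)² + 8) = -3 + (-5 + o)*(4 + 8) = -3 + (-5 + o)*12 = -3 + (-60 + 12*o) = -63 + 12*o)
1/v(F) = 1/(-63 + 12*(-5)) = 1/(-63 - 60) = 1/(-123) = -1/123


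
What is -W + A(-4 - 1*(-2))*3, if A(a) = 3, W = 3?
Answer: 6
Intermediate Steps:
-W + A(-4 - 1*(-2))*3 = -1*3 + 3*3 = -3 + 9 = 6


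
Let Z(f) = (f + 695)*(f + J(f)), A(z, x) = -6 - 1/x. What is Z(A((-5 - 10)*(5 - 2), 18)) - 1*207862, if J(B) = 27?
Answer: -62672111/324 ≈ -1.9343e+5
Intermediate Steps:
Z(f) = (27 + f)*(695 + f) (Z(f) = (f + 695)*(f + 27) = (695 + f)*(27 + f) = (27 + f)*(695 + f))
Z(A((-5 - 10)*(5 - 2), 18)) - 1*207862 = (18765 + (-6 - 1/18)**2 + 722*(-6 - 1/18)) - 1*207862 = (18765 + (-6 - 1*1/18)**2 + 722*(-6 - 1*1/18)) - 207862 = (18765 + (-6 - 1/18)**2 + 722*(-6 - 1/18)) - 207862 = (18765 + (-109/18)**2 + 722*(-109/18)) - 207862 = (18765 + 11881/324 - 39349/9) - 207862 = 4675177/324 - 207862 = -62672111/324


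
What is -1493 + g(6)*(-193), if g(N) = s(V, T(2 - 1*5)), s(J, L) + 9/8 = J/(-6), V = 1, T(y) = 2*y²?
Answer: -29849/24 ≈ -1243.7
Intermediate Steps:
s(J, L) = -9/8 - J/6 (s(J, L) = -9/8 + J/(-6) = -9/8 + J*(-⅙) = -9/8 - J/6)
g(N) = -31/24 (g(N) = -9/8 - ⅙*1 = -9/8 - ⅙ = -31/24)
-1493 + g(6)*(-193) = -1493 - 31/24*(-193) = -1493 + 5983/24 = -29849/24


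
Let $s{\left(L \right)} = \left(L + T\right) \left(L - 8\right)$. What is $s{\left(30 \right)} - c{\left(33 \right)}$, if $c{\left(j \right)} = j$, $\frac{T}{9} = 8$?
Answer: $2211$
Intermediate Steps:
$T = 72$ ($T = 9 \cdot 8 = 72$)
$s{\left(L \right)} = \left(-8 + L\right) \left(72 + L\right)$ ($s{\left(L \right)} = \left(L + 72\right) \left(L - 8\right) = \left(72 + L\right) \left(-8 + L\right) = \left(-8 + L\right) \left(72 + L\right)$)
$s{\left(30 \right)} - c{\left(33 \right)} = \left(-576 + 30^{2} + 64 \cdot 30\right) - 33 = \left(-576 + 900 + 1920\right) - 33 = 2244 - 33 = 2211$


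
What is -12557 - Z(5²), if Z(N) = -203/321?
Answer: -4030594/321 ≈ -12556.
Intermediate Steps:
Z(N) = -203/321 (Z(N) = -203*1/321 = -203/321)
-12557 - Z(5²) = -12557 - 1*(-203/321) = -12557 + 203/321 = -4030594/321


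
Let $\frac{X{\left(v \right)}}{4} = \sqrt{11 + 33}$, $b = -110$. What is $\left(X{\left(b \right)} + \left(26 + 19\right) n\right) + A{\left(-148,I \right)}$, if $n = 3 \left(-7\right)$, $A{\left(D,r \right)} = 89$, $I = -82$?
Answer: $-856 + 8 \sqrt{11} \approx -829.47$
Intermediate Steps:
$n = -21$
$X{\left(v \right)} = 8 \sqrt{11}$ ($X{\left(v \right)} = 4 \sqrt{11 + 33} = 4 \sqrt{44} = 4 \cdot 2 \sqrt{11} = 8 \sqrt{11}$)
$\left(X{\left(b \right)} + \left(26 + 19\right) n\right) + A{\left(-148,I \right)} = \left(8 \sqrt{11} + \left(26 + 19\right) \left(-21\right)\right) + 89 = \left(8 \sqrt{11} + 45 \left(-21\right)\right) + 89 = \left(8 \sqrt{11} - 945\right) + 89 = \left(-945 + 8 \sqrt{11}\right) + 89 = -856 + 8 \sqrt{11}$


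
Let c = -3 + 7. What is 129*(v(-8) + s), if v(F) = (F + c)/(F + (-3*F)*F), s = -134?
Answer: -864171/50 ≈ -17283.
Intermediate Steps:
c = 4
v(F) = (4 + F)/(F - 3*F**2) (v(F) = (F + 4)/(F + (-3*F)*F) = (4 + F)/(F - 3*F**2))
129*(v(-8) + s) = 129*((-4 - 1*(-8))/((-8)*(-1 + 3*(-8))) - 134) = 129*(-(-4 + 8)/(8*(-1 - 24)) - 134) = 129*(-1/8*4/(-25) - 134) = 129*(-1/8*(-1/25)*4 - 134) = 129*(1/50 - 134) = 129*(-6699/50) = -864171/50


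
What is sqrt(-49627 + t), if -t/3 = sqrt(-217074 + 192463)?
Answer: sqrt(-49627 - 3*I*sqrt(24611)) ≈ 1.056 - 222.77*I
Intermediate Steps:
t = -3*I*sqrt(24611) (t = -3*sqrt(-217074 + 192463) = -3*I*sqrt(24611) ≈ -470.64*I)
sqrt(-49627 + t) = sqrt(-49627 - 3*I*sqrt(24611))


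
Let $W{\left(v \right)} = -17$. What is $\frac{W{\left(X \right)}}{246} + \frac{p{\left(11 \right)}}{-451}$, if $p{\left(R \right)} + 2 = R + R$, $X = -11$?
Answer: $- \frac{307}{2706} \approx -0.11345$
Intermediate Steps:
$p{\left(R \right)} = -2 + 2 R$ ($p{\left(R \right)} = -2 + \left(R + R\right) = -2 + 2 R$)
$\frac{W{\left(X \right)}}{246} + \frac{p{\left(11 \right)}}{-451} = - \frac{17}{246} + \frac{-2 + 2 \cdot 11}{-451} = \left(-17\right) \frac{1}{246} + \left(-2 + 22\right) \left(- \frac{1}{451}\right) = - \frac{17}{246} + 20 \left(- \frac{1}{451}\right) = - \frac{17}{246} - \frac{20}{451} = - \frac{307}{2706}$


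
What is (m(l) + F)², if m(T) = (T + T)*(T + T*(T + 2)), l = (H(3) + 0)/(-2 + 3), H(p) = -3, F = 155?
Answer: 24025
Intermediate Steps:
l = -3 (l = (-3 + 0)/(-2 + 3) = -3/1 = -3*1 = -3)
m(T) = 2*T*(T + T*(2 + T)) (m(T) = (2*T)*(T + T*(2 + T)) = 2*T*(T + T*(2 + T)))
(m(l) + F)² = (2*(-3)²*(3 - 3) + 155)² = (2*9*0 + 155)² = (0 + 155)² = 155² = 24025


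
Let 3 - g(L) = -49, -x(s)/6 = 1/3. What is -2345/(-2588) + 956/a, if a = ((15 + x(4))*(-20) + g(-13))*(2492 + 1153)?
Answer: 27740798/30658095 ≈ 0.90484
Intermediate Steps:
x(s) = -2 (x(s) = -6/3 = -6*⅓ = -2)
g(L) = 52 (g(L) = 3 - 1*(-49) = 3 + 49 = 52)
a = -758160 (a = ((15 - 2)*(-20) + 52)*(2492 + 1153) = (13*(-20) + 52)*3645 = (-260 + 52)*3645 = -208*3645 = -758160)
-2345/(-2588) + 956/a = -2345/(-2588) + 956/(-758160) = -2345*(-1/2588) + 956*(-1/758160) = 2345/2588 - 239/189540 = 27740798/30658095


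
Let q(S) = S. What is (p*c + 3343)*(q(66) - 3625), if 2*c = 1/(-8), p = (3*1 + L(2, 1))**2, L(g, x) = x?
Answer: -11894178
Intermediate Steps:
p = 16 (p = (3*1 + 1)**2 = (3 + 1)**2 = 4**2 = 16)
c = -1/16 (c = (1/2)/(-8) = (1/2)*(-1/8) = -1/16 ≈ -0.062500)
(p*c + 3343)*(q(66) - 3625) = (16*(-1/16) + 3343)*(66 - 3625) = (-1 + 3343)*(-3559) = 3342*(-3559) = -11894178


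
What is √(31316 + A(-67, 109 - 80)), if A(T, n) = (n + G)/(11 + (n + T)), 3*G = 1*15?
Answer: √2536494/9 ≈ 176.96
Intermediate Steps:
G = 5 (G = (1*15)/3 = (⅓)*15 = 5)
A(T, n) = (5 + n)/(11 + T + n) (A(T, n) = (n + 5)/(11 + (n + T)) = (5 + n)/(11 + (T + n)) = (5 + n)/(11 + T + n))
√(31316 + A(-67, 109 - 80)) = √(31316 + (5 + (109 - 80))/(11 - 67 + (109 - 80))) = √(31316 + (5 + 29)/(11 - 67 + 29)) = √(31316 + 34/(-27)) = √(31316 - 1/27*34) = √(31316 - 34/27) = √(845498/27) = √2536494/9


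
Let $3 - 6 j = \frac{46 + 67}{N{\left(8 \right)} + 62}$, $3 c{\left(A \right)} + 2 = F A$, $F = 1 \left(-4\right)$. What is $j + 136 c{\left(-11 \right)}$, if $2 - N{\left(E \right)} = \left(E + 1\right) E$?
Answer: $\frac{91529}{48} \approx 1906.9$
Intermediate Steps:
$F = -4$
$N{\left(E \right)} = 2 - E \left(1 + E\right)$ ($N{\left(E \right)} = 2 - \left(E + 1\right) E = 2 - \left(1 + E\right) E = 2 - E \left(1 + E\right)$)
$c{\left(A \right)} = - \frac{2}{3} - \frac{4 A}{3}$ ($c{\left(A \right)} = - \frac{2}{3} + \frac{\left(-4\right) A}{3} = - \frac{2}{3} - \frac{4 A}{3}$)
$j = \frac{137}{48}$ ($j = \frac{1}{2} - \frac{\left(46 + 67\right) \frac{1}{\left(2 - 8 - 8^{2}\right) + 62}}{6} = \frac{1}{2} - \frac{113 \frac{1}{\left(2 - 8 - 64\right) + 62}}{6} = \frac{1}{2} - \frac{113 \frac{1}{-70 + 62}}{6} = \frac{1}{2} - \frac{113 \frac{1}{-8}}{6} = \frac{1}{2} - \frac{113 \left(- \frac{1}{8}\right)}{6} = \frac{1}{2} - - \frac{113}{48} = \frac{1}{2} + \frac{113}{48} = \frac{137}{48} \approx 2.8542$)
$j + 136 c{\left(-11 \right)} = \frac{137}{48} + 136 \left(- \frac{2}{3} - - \frac{44}{3}\right) = \frac{137}{48} + 136 \left(- \frac{2}{3} + \frac{44}{3}\right) = \frac{137}{48} + 136 \cdot 14 = \frac{137}{48} + 1904 = \frac{91529}{48}$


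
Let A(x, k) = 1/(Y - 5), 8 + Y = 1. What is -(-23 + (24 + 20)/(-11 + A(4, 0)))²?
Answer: -12866569/17689 ≈ -727.38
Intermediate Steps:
Y = -7 (Y = -8 + 1 = -7)
A(x, k) = -1/12 (A(x, k) = 1/(-7 - 5) = 1/(-12) = -1/12)
-(-23 + (24 + 20)/(-11 + A(4, 0)))² = -(-23 + (24 + 20)/(-11 - 1/12))² = -(-23 + 44/(-133/12))² = -(-23 + 44*(-12/133))² = -(-23 - 528/133)² = -(-3587/133)² = -1*12866569/17689 = -12866569/17689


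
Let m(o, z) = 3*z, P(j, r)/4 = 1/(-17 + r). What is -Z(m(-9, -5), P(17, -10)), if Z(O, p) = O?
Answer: 15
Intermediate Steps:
P(j, r) = 4/(-17 + r)
-Z(m(-9, -5), P(17, -10)) = -3*(-5) = -1*(-15) = 15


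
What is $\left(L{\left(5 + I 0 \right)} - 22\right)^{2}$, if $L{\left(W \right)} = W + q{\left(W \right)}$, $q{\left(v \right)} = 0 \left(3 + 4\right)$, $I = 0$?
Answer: $289$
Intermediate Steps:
$q{\left(v \right)} = 0$ ($q{\left(v \right)} = 0 \cdot 7 = 0$)
$L{\left(W \right)} = W$ ($L{\left(W \right)} = W + 0 = W$)
$\left(L{\left(5 + I 0 \right)} - 22\right)^{2} = \left(\left(5 + 0 \cdot 0\right) - 22\right)^{2} = \left(\left(5 + 0\right) - 22\right)^{2} = \left(5 - 22\right)^{2} = \left(-17\right)^{2} = 289$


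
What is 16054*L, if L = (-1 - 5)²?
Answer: 577944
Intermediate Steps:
L = 36 (L = (-6)² = 36)
16054*L = 16054*36 = 577944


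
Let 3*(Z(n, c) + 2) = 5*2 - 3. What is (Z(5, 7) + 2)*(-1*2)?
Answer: -14/3 ≈ -4.6667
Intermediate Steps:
Z(n, c) = 1/3 (Z(n, c) = -2 + (5*2 - 3)/3 = -2 + (10 - 3)/3 = -2 + (1/3)*7 = -2 + 7/3 = 1/3)
(Z(5, 7) + 2)*(-1*2) = (1/3 + 2)*(-1*2) = (7/3)*(-2) = -14/3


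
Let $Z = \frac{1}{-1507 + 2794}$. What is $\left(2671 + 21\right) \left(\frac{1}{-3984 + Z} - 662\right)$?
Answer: $- \frac{9137575988932}{5127407} \approx -1.7821 \cdot 10^{6}$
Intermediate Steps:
$Z = \frac{1}{1287} \approx 0.000777$
$\left(2671 + 21\right) \left(\frac{1}{-3984 + Z} - 662\right) = \left(2671 + 21\right) \left(\frac{1}{-3984 + \frac{1}{1287}} - 662\right) = 2692 \left(\frac{1}{- \frac{5127407}{1287}} - 662\right) = 2692 \left(- \frac{1287}{5127407} - 662\right) = 2692 \left(- \frac{3394344721}{5127407}\right) = - \frac{9137575988932}{5127407}$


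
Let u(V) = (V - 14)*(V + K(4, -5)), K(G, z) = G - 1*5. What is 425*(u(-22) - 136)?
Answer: 294100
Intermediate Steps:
K(G, z) = -5 + G (K(G, z) = G - 5 = -5 + G)
u(V) = (-1 + V)*(-14 + V) (u(V) = (V - 14)*(V + (-5 + 4)) = (-14 + V)*(V - 1) = (-14 + V)*(-1 + V) = (-1 + V)*(-14 + V))
425*(u(-22) - 136) = 425*((14 + (-22)² - 15*(-22)) - 136) = 425*((14 + 484 + 330) - 136) = 425*(828 - 136) = 425*692 = 294100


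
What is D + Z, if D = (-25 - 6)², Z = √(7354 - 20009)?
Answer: 961 + I*√12655 ≈ 961.0 + 112.49*I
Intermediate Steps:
Z = I*√12655 (Z = √(-12655) = I*√12655 ≈ 112.49*I)
D = 961 (D = (-31)² = 961)
D + Z = 961 + I*√12655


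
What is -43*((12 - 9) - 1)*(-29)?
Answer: 2494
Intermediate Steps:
-43*((12 - 9) - 1)*(-29) = -43*(3 - 1)*(-29) = -43*2*(-29) = -86*(-29) = 2494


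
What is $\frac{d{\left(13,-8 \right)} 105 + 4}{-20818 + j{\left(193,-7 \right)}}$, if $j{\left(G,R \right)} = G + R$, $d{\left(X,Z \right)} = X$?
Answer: $- \frac{1369}{20632} \approx -0.066353$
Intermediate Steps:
$\frac{d{\left(13,-8 \right)} 105 + 4}{-20818 + j{\left(193,-7 \right)}} = \frac{13 \cdot 105 + 4}{-20818 + \left(193 - 7\right)} = \frac{1365 + 4}{-20818 + 186} = \frac{1369}{-20632} = 1369 \left(- \frac{1}{20632}\right) = - \frac{1369}{20632}$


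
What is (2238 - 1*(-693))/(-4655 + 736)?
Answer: -2931/3919 ≈ -0.74790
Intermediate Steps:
(2238 - 1*(-693))/(-4655 + 736) = (2238 + 693)/(-3919) = 2931*(-1/3919) = -2931/3919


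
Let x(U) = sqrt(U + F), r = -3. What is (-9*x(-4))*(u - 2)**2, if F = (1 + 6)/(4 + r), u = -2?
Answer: -144*sqrt(3) ≈ -249.42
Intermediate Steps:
F = 7 (F = (1 + 6)/(4 - 3) = 7/1 = 7*1 = 7)
x(U) = sqrt(7 + U) (x(U) = sqrt(U + 7) = sqrt(7 + U))
(-9*x(-4))*(u - 2)**2 = (-9*sqrt(7 - 4))*(-2 - 2)**2 = -9*sqrt(3)*(-4)**2 = -9*sqrt(3)*16 = -144*sqrt(3)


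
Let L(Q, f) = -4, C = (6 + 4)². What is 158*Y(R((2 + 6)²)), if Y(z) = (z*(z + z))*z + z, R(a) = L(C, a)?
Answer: -20856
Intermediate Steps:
C = 100 (C = 10² = 100)
R(a) = -4
Y(z) = z + 2*z³ (Y(z) = (z*(2*z))*z + z = (2*z²)*z + z = 2*z³ + z = z + 2*z³)
158*Y(R((2 + 6)²)) = 158*(-4 + 2*(-4)³) = 158*(-4 + 2*(-64)) = 158*(-4 - 128) = 158*(-132) = -20856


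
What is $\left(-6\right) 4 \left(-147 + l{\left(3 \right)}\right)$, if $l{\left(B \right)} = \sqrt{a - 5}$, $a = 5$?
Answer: $3528$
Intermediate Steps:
$l{\left(B \right)} = 0$ ($l{\left(B \right)} = \sqrt{5 - 5} = \sqrt{0} = 0$)
$\left(-6\right) 4 \left(-147 + l{\left(3 \right)}\right) = \left(-6\right) 4 \left(-147 + 0\right) = \left(-24\right) \left(-147\right) = 3528$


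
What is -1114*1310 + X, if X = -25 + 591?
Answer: -1458774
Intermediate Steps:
X = 566
-1114*1310 + X = -1114*1310 + 566 = -1459340 + 566 = -1458774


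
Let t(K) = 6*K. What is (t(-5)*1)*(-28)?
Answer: 840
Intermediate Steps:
(t(-5)*1)*(-28) = ((6*(-5))*1)*(-28) = -30*1*(-28) = -30*(-28) = 840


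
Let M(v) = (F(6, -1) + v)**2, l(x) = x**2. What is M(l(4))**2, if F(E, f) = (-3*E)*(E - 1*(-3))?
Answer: 454371856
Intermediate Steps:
F(E, f) = -3*E*(3 + E) (F(E, f) = (-3*E)*(E + 3) = (-3*E)*(3 + E) = -3*E*(3 + E))
M(v) = (-162 + v)**2 (M(v) = (-3*6*(3 + 6) + v)**2 = (-3*6*9 + v)**2 = (-162 + v)**2)
M(l(4))**2 = ((-162 + 4**2)**2)**2 = ((-162 + 16)**2)**2 = ((-146)**2)**2 = 21316**2 = 454371856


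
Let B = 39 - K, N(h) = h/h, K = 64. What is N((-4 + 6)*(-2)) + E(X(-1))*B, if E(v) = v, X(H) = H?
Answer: 26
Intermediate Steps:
N(h) = 1
B = -25 (B = 39 - 1*64 = 39 - 64 = -25)
N((-4 + 6)*(-2)) + E(X(-1))*B = 1 - 1*(-25) = 1 + 25 = 26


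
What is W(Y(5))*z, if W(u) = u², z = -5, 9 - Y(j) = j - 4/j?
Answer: -576/5 ≈ -115.20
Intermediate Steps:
Y(j) = 9 - j + 4/j (Y(j) = 9 - (j - 4/j) = 9 + (-j + 4/j) = 9 - j + 4/j)
W(Y(5))*z = (9 - 1*5 + 4/5)²*(-5) = (9 - 5 + 4*(⅕))²*(-5) = (9 - 5 + ⅘)²*(-5) = (24/5)²*(-5) = (576/25)*(-5) = -576/5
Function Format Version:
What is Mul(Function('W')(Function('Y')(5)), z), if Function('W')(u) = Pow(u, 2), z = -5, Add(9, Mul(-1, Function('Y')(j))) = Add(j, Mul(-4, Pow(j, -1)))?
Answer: Rational(-576, 5) ≈ -115.20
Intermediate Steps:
Function('Y')(j) = Add(9, Mul(-1, j), Mul(4, Pow(j, -1))) (Function('Y')(j) = Add(9, Mul(-1, Add(j, Mul(-4, Pow(j, -1))))) = Add(9, Add(Mul(-1, j), Mul(4, Pow(j, -1)))) = Add(9, Mul(-1, j), Mul(4, Pow(j, -1))))
Mul(Function('W')(Function('Y')(5)), z) = Mul(Pow(Add(9, Mul(-1, 5), Mul(4, Pow(5, -1))), 2), -5) = Mul(Pow(Add(9, -5, Mul(4, Rational(1, 5))), 2), -5) = Mul(Pow(Add(9, -5, Rational(4, 5)), 2), -5) = Mul(Pow(Rational(24, 5), 2), -5) = Mul(Rational(576, 25), -5) = Rational(-576, 5)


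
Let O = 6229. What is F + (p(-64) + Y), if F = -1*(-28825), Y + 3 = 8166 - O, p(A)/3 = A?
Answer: 30567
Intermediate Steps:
p(A) = 3*A
Y = 1934 (Y = -3 + (8166 - 1*6229) = -3 + (8166 - 6229) = -3 + 1937 = 1934)
F = 28825
F + (p(-64) + Y) = 28825 + (3*(-64) + 1934) = 28825 + (-192 + 1934) = 28825 + 1742 = 30567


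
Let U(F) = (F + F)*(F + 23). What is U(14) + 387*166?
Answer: 65278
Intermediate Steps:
U(F) = 2*F*(23 + F) (U(F) = (2*F)*(23 + F) = 2*F*(23 + F))
U(14) + 387*166 = 2*14*(23 + 14) + 387*166 = 2*14*37 + 64242 = 1036 + 64242 = 65278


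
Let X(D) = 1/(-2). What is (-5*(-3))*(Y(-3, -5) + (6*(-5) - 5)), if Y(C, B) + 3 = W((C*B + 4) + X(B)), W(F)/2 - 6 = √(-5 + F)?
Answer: -390 + 45*√6 ≈ -279.77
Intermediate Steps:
X(D) = -½
W(F) = 12 + 2*√(-5 + F)
Y(C, B) = 9 + 2*√(-3/2 + B*C) (Y(C, B) = -3 + (12 + 2*√(-5 + ((C*B + 4) - ½))) = -3 + (12 + 2*√(-5 + ((B*C + 4) - ½))) = -3 + (12 + 2*√(-5 + ((4 + B*C) - ½))) = -3 + (12 + 2*√(-5 + (7/2 + B*C))) = -3 + (12 + 2*√(-3/2 + B*C)) = 9 + 2*√(-3/2 + B*C))
(-5*(-3))*(Y(-3, -5) + (6*(-5) - 5)) = (-5*(-3))*((9 + √(-6 + 4*(-5)*(-3))) + (6*(-5) - 5)) = 15*((9 + √(-6 + 60)) + (-30 - 5)) = 15*((9 + √54) - 35) = 15*((9 + 3*√6) - 35) = 15*(-26 + 3*√6) = -390 + 45*√6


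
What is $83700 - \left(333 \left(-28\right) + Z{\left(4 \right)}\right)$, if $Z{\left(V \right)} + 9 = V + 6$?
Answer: $93023$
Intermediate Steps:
$Z{\left(V \right)} = -3 + V$ ($Z{\left(V \right)} = -9 + \left(V + 6\right) = -9 + \left(6 + V\right) = -3 + V$)
$83700 - \left(333 \left(-28\right) + Z{\left(4 \right)}\right) = 83700 - \left(333 \left(-28\right) + \left(-3 + 4\right)\right) = 83700 - \left(-9324 + 1\right) = 83700 - -9323 = 83700 + 9323 = 93023$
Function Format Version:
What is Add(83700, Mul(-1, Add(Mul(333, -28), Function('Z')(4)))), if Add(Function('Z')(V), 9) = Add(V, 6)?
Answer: 93023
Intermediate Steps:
Function('Z')(V) = Add(-3, V) (Function('Z')(V) = Add(-9, Add(V, 6)) = Add(-9, Add(6, V)) = Add(-3, V))
Add(83700, Mul(-1, Add(Mul(333, -28), Function('Z')(4)))) = Add(83700, Mul(-1, Add(Mul(333, -28), Add(-3, 4)))) = Add(83700, Mul(-1, Add(-9324, 1))) = Add(83700, Mul(-1, -9323)) = Add(83700, 9323) = 93023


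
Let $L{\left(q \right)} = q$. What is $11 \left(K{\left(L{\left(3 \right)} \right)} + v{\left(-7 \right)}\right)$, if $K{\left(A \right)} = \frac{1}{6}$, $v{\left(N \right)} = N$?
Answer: $- \frac{451}{6} \approx -75.167$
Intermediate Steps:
$K{\left(A \right)} = \frac{1}{6}$
$11 \left(K{\left(L{\left(3 \right)} \right)} + v{\left(-7 \right)}\right) = 11 \left(\frac{1}{6} - 7\right) = 11 \left(- \frac{41}{6}\right) = - \frac{451}{6}$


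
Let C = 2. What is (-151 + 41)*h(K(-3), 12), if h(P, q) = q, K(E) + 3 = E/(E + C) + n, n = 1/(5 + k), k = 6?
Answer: -1320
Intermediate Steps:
n = 1/11 (n = 1/(5 + 6) = 1/11 ≈ 0.090909)
K(E) = -32/11 + E/(2 + E) (K(E) = -3 + (E/(E + 2) + 1/11) = -3 + (E/(2 + E) + 1/11) = -3 + (1/11 + E/(2 + E)) = -32/11 + E/(2 + E))
(-151 + 41)*h(K(-3), 12) = (-151 + 41)*12 = -110*12 = -1320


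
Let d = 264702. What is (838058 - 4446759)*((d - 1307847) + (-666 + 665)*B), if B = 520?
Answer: 3766274929165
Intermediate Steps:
(838058 - 4446759)*((d - 1307847) + (-666 + 665)*B) = (838058 - 4446759)*((264702 - 1307847) + (-666 + 665)*520) = -3608701*(-1043145 - 1*520) = -3608701*(-1043145 - 520) = -3608701*(-1043665) = 3766274929165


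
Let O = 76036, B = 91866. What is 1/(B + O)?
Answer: 1/167902 ≈ 5.9559e-6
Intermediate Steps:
1/(B + O) = 1/(91866 + 76036) = 1/167902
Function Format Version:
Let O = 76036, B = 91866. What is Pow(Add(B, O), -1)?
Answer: Rational(1, 167902) ≈ 5.9559e-6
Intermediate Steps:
Pow(Add(B, O), -1) = Pow(Add(91866, 76036), -1) = Pow(167902, -1) = Rational(1, 167902)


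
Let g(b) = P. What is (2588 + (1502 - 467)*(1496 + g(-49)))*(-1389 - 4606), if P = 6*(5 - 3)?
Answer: -9372391160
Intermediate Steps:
P = 12 (P = 6*2 = 12)
g(b) = 12
(2588 + (1502 - 467)*(1496 + g(-49)))*(-1389 - 4606) = (2588 + (1502 - 467)*(1496 + 12))*(-1389 - 4606) = (2588 + 1035*1508)*(-5995) = (2588 + 1560780)*(-5995) = 1563368*(-5995) = -9372391160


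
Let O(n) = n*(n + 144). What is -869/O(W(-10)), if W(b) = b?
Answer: 869/1340 ≈ 0.64851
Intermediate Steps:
O(n) = n*(144 + n)
-869/O(W(-10)) = -869*(-1/(10*(144 - 10))) = -869/((-10*134)) = -869/(-1340) = -869*(-1/1340) = 869/1340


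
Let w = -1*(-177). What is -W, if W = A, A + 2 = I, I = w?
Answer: -175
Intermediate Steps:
w = 177
I = 177
A = 175 (A = -2 + 177 = 175)
W = 175
-W = -1*175 = -175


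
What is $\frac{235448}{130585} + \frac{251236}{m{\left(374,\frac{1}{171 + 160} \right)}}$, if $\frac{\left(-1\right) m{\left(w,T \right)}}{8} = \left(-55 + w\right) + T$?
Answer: $- \frac{106604455283}{1103077612} \approx -96.643$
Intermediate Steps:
$m{\left(w,T \right)} = 440 - 8 T - 8 w$ ($m{\left(w,T \right)} = - 8 \left(\left(-55 + w\right) + T\right) = - 8 \left(-55 + T + w\right) = 440 - 8 T - 8 w$)
$\frac{235448}{130585} + \frac{251236}{m{\left(374,\frac{1}{171 + 160} \right)}} = \frac{235448}{130585} + \frac{251236}{440 - \frac{8}{171 + 160} - 2992} = 235448 \cdot \frac{1}{130585} + \frac{251236}{440 - \frac{8}{331} - 2992} = \frac{235448}{130585} + \frac{251236}{440 - \frac{8}{331} - 2992} = \frac{235448}{130585} + \frac{251236}{- \frac{844720}{331}} = \frac{235448}{130585} + 251236 \left(- \frac{331}{844720}\right) = \frac{235448}{130585} - \frac{20789779}{211180} = - \frac{106604455283}{1103077612}$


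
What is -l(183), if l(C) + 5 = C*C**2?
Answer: -6128482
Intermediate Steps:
l(C) = -5 + C**3 (l(C) = -5 + C*C**2 = -5 + C**3)
-l(183) = -(-5 + 183**3) = -(-5 + 6128487) = -1*6128482 = -6128482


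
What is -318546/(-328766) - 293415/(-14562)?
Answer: 16850590457/797915082 ≈ 21.118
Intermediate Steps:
-318546/(-328766) - 293415/(-14562) = -318546*(-1/328766) - 293415*(-1/14562) = 159273/164383 + 97805/4854 = 16850590457/797915082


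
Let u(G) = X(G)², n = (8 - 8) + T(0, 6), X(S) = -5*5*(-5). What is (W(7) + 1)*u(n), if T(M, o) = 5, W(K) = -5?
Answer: -62500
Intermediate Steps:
X(S) = 125 (X(S) = -25*(-5) = 125)
n = 5 (n = (8 - 8) + 5 = 0 + 5 = 5)
u(G) = 15625 (u(G) = 125² = 15625)
(W(7) + 1)*u(n) = (-5 + 1)*15625 = -4*15625 = -62500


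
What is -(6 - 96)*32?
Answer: 2880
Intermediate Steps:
-(6 - 96)*32 = -(-90)*32 = -1*(-2880) = 2880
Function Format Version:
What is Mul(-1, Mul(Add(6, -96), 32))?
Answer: 2880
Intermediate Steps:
Mul(-1, Mul(Add(6, -96), 32)) = Mul(-1, Mul(-90, 32)) = Mul(-1, -2880) = 2880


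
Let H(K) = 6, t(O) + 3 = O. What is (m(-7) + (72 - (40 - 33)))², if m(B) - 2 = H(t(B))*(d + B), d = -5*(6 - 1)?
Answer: 15625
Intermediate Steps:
t(O) = -3 + O
d = -25 (d = -5*5 = -25)
m(B) = -148 + 6*B (m(B) = 2 + 6*(-25 + B) = 2 + (-150 + 6*B) = -148 + 6*B)
(m(-7) + (72 - (40 - 33)))² = ((-148 + 6*(-7)) + (72 - (40 - 33)))² = ((-148 - 42) + (72 - 1*7))² = (-190 + (72 - 7))² = (-190 + 65)² = (-125)² = 15625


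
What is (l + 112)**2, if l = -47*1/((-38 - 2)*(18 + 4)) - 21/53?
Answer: 27120045551481/2175289600 ≈ 12467.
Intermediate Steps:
l = -15989/46640 (l = -47/((-40*22)) - 21*1/53 = -47/(-880) - 21/53 = -47*(-1/880) - 21/53 = 47/880 - 21/53 = -15989/46640 ≈ -0.34282)
(l + 112)**2 = (-15989/46640 + 112)**2 = (5207691/46640)**2 = 27120045551481/2175289600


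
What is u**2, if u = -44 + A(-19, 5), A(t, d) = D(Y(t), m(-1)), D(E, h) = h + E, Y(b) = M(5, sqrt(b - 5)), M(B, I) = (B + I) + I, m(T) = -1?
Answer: 1504 - 320*I*sqrt(6) ≈ 1504.0 - 783.84*I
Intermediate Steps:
M(B, I) = B + 2*I
Y(b) = 5 + 2*sqrt(-5 + b) (Y(b) = 5 + 2*sqrt(b - 5) = 5 + 2*sqrt(-5 + b))
D(E, h) = E + h
A(t, d) = 4 + 2*sqrt(-5 + t) (A(t, d) = (5 + 2*sqrt(-5 + t)) - 1 = 4 + 2*sqrt(-5 + t))
u = -40 + 4*I*sqrt(6) (u = -44 + (4 + 2*sqrt(-5 - 19)) = -44 + (4 + 2*sqrt(-24)) = -44 + (4 + 2*(2*I*sqrt(6))) = -44 + (4 + 4*I*sqrt(6)) = -40 + 4*I*sqrt(6) ≈ -40.0 + 9.798*I)
u**2 = (-40 + 4*I*sqrt(6))**2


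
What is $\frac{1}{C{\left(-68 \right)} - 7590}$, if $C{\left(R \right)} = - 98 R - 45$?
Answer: $- \frac{1}{971} \approx -0.0010299$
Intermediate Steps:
$C{\left(R \right)} = -45 - 98 R$
$\frac{1}{C{\left(-68 \right)} - 7590} = \frac{1}{\left(-45 - -6664\right) - 7590} = \frac{1}{\left(-45 + 6664\right) - 7590} = \frac{1}{6619 - 7590} = \frac{1}{-971} = - \frac{1}{971}$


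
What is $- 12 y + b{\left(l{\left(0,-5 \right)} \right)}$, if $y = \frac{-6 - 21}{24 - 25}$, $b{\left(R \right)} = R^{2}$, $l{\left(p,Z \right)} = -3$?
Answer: $-315$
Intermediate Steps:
$y = 27$ ($y = - \frac{27}{-1} = \left(-27\right) \left(-1\right) = 27$)
$- 12 y + b{\left(l{\left(0,-5 \right)} \right)} = \left(-12\right) 27 + \left(-3\right)^{2} = -324 + 9 = -315$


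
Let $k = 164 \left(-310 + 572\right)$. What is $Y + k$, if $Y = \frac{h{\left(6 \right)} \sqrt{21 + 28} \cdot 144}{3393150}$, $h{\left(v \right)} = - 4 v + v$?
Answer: $\frac{24299475176}{565525} \approx 42968.0$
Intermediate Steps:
$h{\left(v \right)} = - 3 v$
$k = 42968$ ($k = 164 \cdot 262 = 42968$)
$Y = - \frac{3024}{565525}$ ($Y = \frac{\left(-3\right) 6 \sqrt{21 + 28} \cdot 144}{3393150} = - 18 \sqrt{49} \cdot 144 \cdot \frac{1}{3393150} = \left(-18\right) 7 \cdot 144 \cdot \frac{1}{3393150} = \left(-126\right) 144 \cdot \frac{1}{3393150} = \left(-18144\right) \frac{1}{3393150} = - \frac{3024}{565525} \approx -0.0053472$)
$Y + k = - \frac{3024}{565525} + 42968 = \frac{24299475176}{565525}$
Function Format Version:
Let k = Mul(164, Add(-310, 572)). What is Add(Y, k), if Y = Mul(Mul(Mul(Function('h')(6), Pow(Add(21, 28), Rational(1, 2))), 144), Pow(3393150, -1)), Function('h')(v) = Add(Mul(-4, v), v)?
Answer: Rational(24299475176, 565525) ≈ 42968.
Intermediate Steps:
Function('h')(v) = Mul(-3, v)
k = 42968 (k = Mul(164, 262) = 42968)
Y = Rational(-3024, 565525) (Y = Mul(Mul(Mul(Mul(-3, 6), Pow(Add(21, 28), Rational(1, 2))), 144), Pow(3393150, -1)) = Mul(Mul(Mul(-18, Pow(49, Rational(1, 2))), 144), Rational(1, 3393150)) = Mul(Mul(Mul(-18, 7), 144), Rational(1, 3393150)) = Mul(Mul(-126, 144), Rational(1, 3393150)) = Mul(-18144, Rational(1, 3393150)) = Rational(-3024, 565525) ≈ -0.0053472)
Add(Y, k) = Add(Rational(-3024, 565525), 42968) = Rational(24299475176, 565525)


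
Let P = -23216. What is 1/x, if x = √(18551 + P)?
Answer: -I*√4665/4665 ≈ -0.014641*I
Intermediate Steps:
x = I*√4665 (x = √(18551 - 23216) = √(-4665) = I*√4665 ≈ 68.301*I)
1/x = 1/(I*√4665) = -I*√4665/4665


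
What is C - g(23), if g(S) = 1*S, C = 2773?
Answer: 2750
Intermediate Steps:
g(S) = S
C - g(23) = 2773 - 1*23 = 2773 - 23 = 2750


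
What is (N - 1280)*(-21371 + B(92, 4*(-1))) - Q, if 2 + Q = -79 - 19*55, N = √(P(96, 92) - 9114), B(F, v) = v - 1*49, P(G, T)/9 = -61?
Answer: 27423846 - 21424*I*√9663 ≈ 2.7424e+7 - 2.106e+6*I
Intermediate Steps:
P(G, T) = -549 (P(G, T) = 9*(-61) = -549)
B(F, v) = -49 + v (B(F, v) = v - 49 = -49 + v)
N = I*√9663 (N = √(-549 - 9114) = √(-9663) = I*√9663 ≈ 98.301*I)
Q = -1126 (Q = -2 + (-79 - 19*55) = -2 + (-79 - 1045) = -2 - 1124 = -1126)
(N - 1280)*(-21371 + B(92, 4*(-1))) - Q = (I*√9663 - 1280)*(-21371 + (-49 + 4*(-1))) - 1*(-1126) = (-1280 + I*√9663)*(-21371 + (-49 - 4)) + 1126 = (-1280 + I*√9663)*(-21371 - 53) + 1126 = (-1280 + I*√9663)*(-21424) + 1126 = (27422720 - 21424*I*√9663) + 1126 = 27423846 - 21424*I*√9663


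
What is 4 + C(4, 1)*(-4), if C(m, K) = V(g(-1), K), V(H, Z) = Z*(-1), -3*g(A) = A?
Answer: 8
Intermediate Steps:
g(A) = -A/3
V(H, Z) = -Z
C(m, K) = -K
4 + C(4, 1)*(-4) = 4 - 1*1*(-4) = 4 - 1*(-4) = 4 + 4 = 8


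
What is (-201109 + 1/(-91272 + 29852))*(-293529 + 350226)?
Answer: -700327851738357/61420 ≈ -1.1402e+10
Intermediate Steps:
(-201109 + 1/(-91272 + 29852))*(-293529 + 350226) = (-201109 + 1/(-61420))*56697 = (-201109 - 1/61420)*56697 = -12352114781/61420*56697 = -700327851738357/61420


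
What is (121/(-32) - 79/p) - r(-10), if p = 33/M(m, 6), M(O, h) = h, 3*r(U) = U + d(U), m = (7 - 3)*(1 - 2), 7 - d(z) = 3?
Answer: -5683/352 ≈ -16.145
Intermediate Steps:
d(z) = 4 (d(z) = 7 - 1*3 = 7 - 3 = 4)
m = -4 (m = 4*(-1) = -4)
r(U) = 4/3 + U/3 (r(U) = (U + 4)/3 = (4 + U)/3 = 4/3 + U/3)
p = 11/2 (p = 33/6 = 33*(⅙) = 11/2 ≈ 5.5000)
(121/(-32) - 79/p) - r(-10) = (121/(-32) - 79/11/2) - (4/3 + (⅓)*(-10)) = (121*(-1/32) - 79*2/11) - (4/3 - 10/3) = (-121/32 - 158/11) - 1*(-2) = -6387/352 + 2 = -5683/352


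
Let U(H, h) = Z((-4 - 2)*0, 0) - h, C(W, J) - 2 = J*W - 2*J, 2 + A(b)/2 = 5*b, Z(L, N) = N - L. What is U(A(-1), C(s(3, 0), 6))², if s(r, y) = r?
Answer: 64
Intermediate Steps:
A(b) = -4 + 10*b (A(b) = -4 + 2*(5*b) = -4 + 10*b)
C(W, J) = 2 - 2*J + J*W (C(W, J) = 2 + (J*W - 2*J) = 2 + (-2*J + J*W) = 2 - 2*J + J*W)
U(H, h) = -h (U(H, h) = (0 - (-4 - 2)*0) - h = (0 - (-6)*0) - h = (0 - 1*0) - h = (0 + 0) - h = 0 - h = -h)
U(A(-1), C(s(3, 0), 6))² = (-(2 - 2*6 + 6*3))² = (-(2 - 12 + 18))² = (-1*8)² = (-8)² = 64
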